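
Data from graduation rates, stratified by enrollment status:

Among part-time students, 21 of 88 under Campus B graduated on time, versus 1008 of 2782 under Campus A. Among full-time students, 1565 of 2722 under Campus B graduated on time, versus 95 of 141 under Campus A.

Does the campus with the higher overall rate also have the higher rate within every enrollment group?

Part-time: Campus B 21/88 = 23.9%, Campus A 1008/2782 = 36.2% → Campus A
Full-time: Campus B 1565/2722 = 57.5%, Campus A 95/141 = 67.4% → Campus A
Overall: Campus B 1586/2810 = 56.4%, Campus A 1103/2923 = 37.7% → Campus B
Campus A wins each enrollment group but Campus B wins overall — the comparison reverses. Campus A's students skew toward part-time, which has a lower base rate.

No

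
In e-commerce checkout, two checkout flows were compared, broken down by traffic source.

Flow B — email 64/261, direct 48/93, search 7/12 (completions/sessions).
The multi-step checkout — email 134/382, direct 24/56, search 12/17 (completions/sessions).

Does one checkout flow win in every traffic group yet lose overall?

No

Email: Flow B 64/261 = 24.5%, the multi-step checkout 134/382 = 35.1% → the multi-step checkout
Direct: Flow B 48/93 = 51.6%, the multi-step checkout 24/56 = 42.9% → Flow B
Search: Flow B 7/12 = 58.3%, the multi-step checkout 12/17 = 70.6% → the multi-step checkout
Overall: Flow B 119/366 = 32.5%, the multi-step checkout 170/455 = 37.4% → the multi-step checkout
Neither sweeps: Flow B wins 1 of 3 groups, the multi-step checkout wins 2. The multi-step checkout wins overall but not every group — no Simpson reversal.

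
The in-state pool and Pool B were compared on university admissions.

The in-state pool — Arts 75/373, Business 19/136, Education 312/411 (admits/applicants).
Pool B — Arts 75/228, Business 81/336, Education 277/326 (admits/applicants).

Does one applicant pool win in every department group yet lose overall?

Arts: the in-state pool 75/373 = 20.1%, Pool B 75/228 = 32.9% → Pool B
Business: the in-state pool 19/136 = 14.0%, Pool B 81/336 = 24.1% → Pool B
Education: the in-state pool 312/411 = 75.9%, Pool B 277/326 = 85.0% → Pool B
Overall: the in-state pool 406/920 = 44.1%, Pool B 433/890 = 48.7% → Pool B
Pool B wins overall and in every department group — no reversal.

No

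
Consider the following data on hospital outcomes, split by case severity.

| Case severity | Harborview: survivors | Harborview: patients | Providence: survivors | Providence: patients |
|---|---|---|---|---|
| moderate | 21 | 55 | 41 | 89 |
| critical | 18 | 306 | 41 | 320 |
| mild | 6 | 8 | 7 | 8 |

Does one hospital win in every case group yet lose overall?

Moderate: Harborview 21/55 = 38.2%, Providence 41/89 = 46.1% → Providence
Critical: Harborview 18/306 = 5.9%, Providence 41/320 = 12.8% → Providence
Mild: Harborview 6/8 = 75.0%, Providence 7/8 = 87.5% → Providence
Overall: Harborview 45/369 = 12.2%, Providence 89/417 = 21.3% → Providence
Providence wins overall and in every case group — no reversal.

No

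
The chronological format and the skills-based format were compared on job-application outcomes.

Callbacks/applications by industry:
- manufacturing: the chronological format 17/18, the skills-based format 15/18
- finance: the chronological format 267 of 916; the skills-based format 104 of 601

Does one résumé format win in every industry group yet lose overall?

Manufacturing: the chronological format 17/18 = 94.4%, the skills-based format 15/18 = 83.3% → the chronological format
Finance: the chronological format 267/916 = 29.1%, the skills-based format 104/601 = 17.3% → the chronological format
Overall: the chronological format 284/934 = 30.4%, the skills-based format 119/619 = 19.2% → the chronological format
The chronological format wins overall and in every industry group — no reversal.

No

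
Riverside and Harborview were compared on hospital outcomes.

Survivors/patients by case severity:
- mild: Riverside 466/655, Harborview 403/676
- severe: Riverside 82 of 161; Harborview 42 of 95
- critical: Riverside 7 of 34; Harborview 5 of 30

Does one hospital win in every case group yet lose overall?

No

Mild: Riverside 466/655 = 71.1%, Harborview 403/676 = 59.6% → Riverside
Severe: Riverside 82/161 = 50.9%, Harborview 42/95 = 44.2% → Riverside
Critical: Riverside 7/34 = 20.6%, Harborview 5/30 = 16.7% → Riverside
Overall: Riverside 555/850 = 65.3%, Harborview 450/801 = 56.2% → Riverside
Riverside wins overall and in every case group — no reversal.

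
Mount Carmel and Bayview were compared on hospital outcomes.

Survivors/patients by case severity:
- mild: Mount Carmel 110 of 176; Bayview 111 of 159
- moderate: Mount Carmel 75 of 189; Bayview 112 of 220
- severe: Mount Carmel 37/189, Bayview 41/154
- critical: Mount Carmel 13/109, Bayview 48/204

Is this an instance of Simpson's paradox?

Mild: Mount Carmel 110/176 = 62.5%, Bayview 111/159 = 69.8% → Bayview
Moderate: Mount Carmel 75/189 = 39.7%, Bayview 112/220 = 50.9% → Bayview
Severe: Mount Carmel 37/189 = 19.6%, Bayview 41/154 = 26.6% → Bayview
Critical: Mount Carmel 13/109 = 11.9%, Bayview 48/204 = 23.5% → Bayview
Overall: Mount Carmel 235/663 = 35.4%, Bayview 312/737 = 42.3% → Bayview
Bayview wins overall and in every case group — no reversal.

No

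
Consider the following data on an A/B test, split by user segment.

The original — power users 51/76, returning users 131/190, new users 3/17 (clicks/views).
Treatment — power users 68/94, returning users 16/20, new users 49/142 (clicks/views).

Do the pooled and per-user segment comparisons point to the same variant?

Power users: the original 51/76 = 67.1%, Treatment 68/94 = 72.3% → Treatment
Returning users: the original 131/190 = 68.9%, Treatment 16/20 = 80.0% → Treatment
New users: the original 3/17 = 17.6%, Treatment 49/142 = 34.5% → Treatment
Overall: the original 185/283 = 65.4%, Treatment 133/256 = 52.0% → the original
Treatment wins each user group but the original wins overall — the comparison reverses. Treatment's views skew toward new users, which has a lower base rate.

No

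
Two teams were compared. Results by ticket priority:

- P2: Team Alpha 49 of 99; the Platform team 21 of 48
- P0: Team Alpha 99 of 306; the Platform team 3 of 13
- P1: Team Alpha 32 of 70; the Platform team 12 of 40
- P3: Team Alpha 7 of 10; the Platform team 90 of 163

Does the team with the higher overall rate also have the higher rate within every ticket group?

P2: Team Alpha 49/99 = 49.5%, the Platform team 21/48 = 43.8% → Team Alpha
P0: Team Alpha 99/306 = 32.4%, the Platform team 3/13 = 23.1% → Team Alpha
P1: Team Alpha 32/70 = 45.7%, the Platform team 12/40 = 30.0% → Team Alpha
P3: Team Alpha 7/10 = 70.0%, the Platform team 90/163 = 55.2% → Team Alpha
Overall: Team Alpha 187/485 = 38.6%, the Platform team 126/264 = 47.7% → the Platform team
Team Alpha wins each ticket group but the Platform team wins overall — the comparison reverses. Team Alpha's tickets skew toward P0, which has a lower base rate.

No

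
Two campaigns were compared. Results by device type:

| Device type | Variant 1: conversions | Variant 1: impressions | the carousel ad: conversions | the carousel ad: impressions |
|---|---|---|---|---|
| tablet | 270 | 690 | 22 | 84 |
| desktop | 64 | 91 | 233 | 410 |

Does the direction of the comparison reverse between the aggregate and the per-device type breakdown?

Yes

Tablet: Variant 1 270/690 = 39.1%, the carousel ad 22/84 = 26.2% → Variant 1
Desktop: Variant 1 64/91 = 70.3%, the carousel ad 233/410 = 56.8% → Variant 1
Overall: Variant 1 334/781 = 42.8%, the carousel ad 255/494 = 51.6% → the carousel ad
Variant 1 wins each device group but the carousel ad wins overall — the comparison reverses. Variant 1's impressions skew toward tablet, which has a lower base rate.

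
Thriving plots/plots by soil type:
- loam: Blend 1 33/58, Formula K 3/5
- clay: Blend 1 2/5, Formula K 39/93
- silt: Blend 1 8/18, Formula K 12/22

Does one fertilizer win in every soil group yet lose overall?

Loam: Blend 1 33/58 = 56.9%, Formula K 3/5 = 60.0% → Formula K
Clay: Blend 1 2/5 = 40.0%, Formula K 39/93 = 41.9% → Formula K
Silt: Blend 1 8/18 = 44.4%, Formula K 12/22 = 54.5% → Formula K
Overall: Blend 1 43/81 = 53.1%, Formula K 54/120 = 45.0% → Blend 1
Formula K wins each soil group but Blend 1 wins overall — the comparison reverses. Formula K's plots skew toward clay, which has a lower base rate.

Yes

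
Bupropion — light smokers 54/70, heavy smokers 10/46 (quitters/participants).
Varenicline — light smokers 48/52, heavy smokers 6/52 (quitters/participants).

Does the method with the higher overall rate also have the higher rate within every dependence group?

Light smokers: bupropion 54/70 = 77.1%, varenicline 48/52 = 92.3% → varenicline
Heavy smokers: bupropion 10/46 = 21.7%, varenicline 6/52 = 11.5% → bupropion
Overall: bupropion 64/116 = 55.2%, varenicline 54/104 = 51.9% → bupropion
Neither sweeps: bupropion wins 1 of 2 groups, varenicline wins 1. Bupropion wins overall but not every group — no Simpson reversal.

No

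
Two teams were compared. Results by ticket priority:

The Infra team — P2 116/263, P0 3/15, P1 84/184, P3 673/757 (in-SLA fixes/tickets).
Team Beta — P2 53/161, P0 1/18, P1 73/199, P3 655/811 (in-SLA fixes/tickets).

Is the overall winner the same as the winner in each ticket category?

P2: the Infra team 116/263 = 44.1%, Team Beta 53/161 = 32.9% → the Infra team
P0: the Infra team 3/15 = 20.0%, Team Beta 1/18 = 5.6% → the Infra team
P1: the Infra team 84/184 = 45.7%, Team Beta 73/199 = 36.7% → the Infra team
P3: the Infra team 673/757 = 88.9%, Team Beta 655/811 = 80.8% → the Infra team
Overall: the Infra team 876/1219 = 71.9%, Team Beta 782/1189 = 65.8% → the Infra team
The Infra team wins overall and in every ticket group — no reversal.

Yes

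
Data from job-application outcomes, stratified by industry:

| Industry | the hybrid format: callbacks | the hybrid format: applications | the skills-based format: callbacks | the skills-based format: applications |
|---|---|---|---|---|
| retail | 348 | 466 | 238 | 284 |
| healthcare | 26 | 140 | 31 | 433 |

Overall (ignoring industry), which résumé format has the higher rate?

Retail: the hybrid format 348/466 = 74.7%, the skills-based format 238/284 = 83.8% → the skills-based format
Healthcare: the hybrid format 26/140 = 18.6%, the skills-based format 31/433 = 7.2% → the hybrid format
Overall: the hybrid format 374/606 = 61.7%, the skills-based format 269/717 = 37.5% → the hybrid format
(Neither sweeps every industry group, but the hybrid format has the higher pooled rate.)

the hybrid format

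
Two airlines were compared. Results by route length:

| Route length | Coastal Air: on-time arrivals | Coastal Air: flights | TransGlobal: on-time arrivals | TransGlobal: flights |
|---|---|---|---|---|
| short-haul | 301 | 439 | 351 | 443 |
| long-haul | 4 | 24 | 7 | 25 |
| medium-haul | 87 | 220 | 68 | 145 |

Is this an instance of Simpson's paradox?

Short-haul: Coastal Air 301/439 = 68.6%, TransGlobal 351/443 = 79.2% → TransGlobal
Long-haul: Coastal Air 4/24 = 16.7%, TransGlobal 7/25 = 28.0% → TransGlobal
Medium-haul: Coastal Air 87/220 = 39.5%, TransGlobal 68/145 = 46.9% → TransGlobal
Overall: Coastal Air 392/683 = 57.4%, TransGlobal 426/613 = 69.5% → TransGlobal
TransGlobal wins overall and in every route group — no reversal.

No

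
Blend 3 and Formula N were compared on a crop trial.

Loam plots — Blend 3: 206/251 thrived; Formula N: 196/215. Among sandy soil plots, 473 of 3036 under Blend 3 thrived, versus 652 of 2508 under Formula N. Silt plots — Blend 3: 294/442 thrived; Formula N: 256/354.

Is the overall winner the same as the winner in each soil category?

Yes

Loam: Blend 3 206/251 = 82.1%, Formula N 196/215 = 91.2% → Formula N
Sandy soil: Blend 3 473/3036 = 15.6%, Formula N 652/2508 = 26.0% → Formula N
Silt: Blend 3 294/442 = 66.5%, Formula N 256/354 = 72.3% → Formula N
Overall: Blend 3 973/3729 = 26.1%, Formula N 1104/3077 = 35.9% → Formula N
Formula N wins overall and in every soil group — no reversal.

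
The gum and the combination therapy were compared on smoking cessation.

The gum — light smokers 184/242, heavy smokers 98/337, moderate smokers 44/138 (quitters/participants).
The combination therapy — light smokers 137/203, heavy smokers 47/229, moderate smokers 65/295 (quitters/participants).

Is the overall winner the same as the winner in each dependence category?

Light smokers: the gum 184/242 = 76.0%, the combination therapy 137/203 = 67.5% → the gum
Heavy smokers: the gum 98/337 = 29.1%, the combination therapy 47/229 = 20.5% → the gum
Moderate smokers: the gum 44/138 = 31.9%, the combination therapy 65/295 = 22.0% → the gum
Overall: the gum 326/717 = 45.5%, the combination therapy 249/727 = 34.3% → the gum
The gum wins overall and in every dependence group — no reversal.

Yes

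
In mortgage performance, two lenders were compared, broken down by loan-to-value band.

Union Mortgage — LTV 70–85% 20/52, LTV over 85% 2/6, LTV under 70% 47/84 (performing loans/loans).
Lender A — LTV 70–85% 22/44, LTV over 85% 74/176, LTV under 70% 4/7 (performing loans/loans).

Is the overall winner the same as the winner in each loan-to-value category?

No

LTV 70–85%: Union Mortgage 20/52 = 38.5%, Lender A 22/44 = 50.0% → Lender A
LTV over 85%: Union Mortgage 2/6 = 33.3%, Lender A 74/176 = 42.0% → Lender A
LTV under 70%: Union Mortgage 47/84 = 56.0%, Lender A 4/7 = 57.1% → Lender A
Overall: Union Mortgage 69/142 = 48.6%, Lender A 100/227 = 44.1% → Union Mortgage
Lender A wins each loan-to-value group but Union Mortgage wins overall — the comparison reverses. Lender A's loans skew toward LTV over 85%, which has a lower base rate.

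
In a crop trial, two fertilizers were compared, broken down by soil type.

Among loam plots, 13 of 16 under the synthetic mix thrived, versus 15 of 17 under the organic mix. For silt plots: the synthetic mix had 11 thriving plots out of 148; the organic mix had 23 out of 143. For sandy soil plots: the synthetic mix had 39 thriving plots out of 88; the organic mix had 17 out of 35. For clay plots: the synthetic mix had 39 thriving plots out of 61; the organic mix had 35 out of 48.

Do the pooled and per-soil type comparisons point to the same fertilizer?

Loam: the synthetic mix 13/16 = 81.2%, the organic mix 15/17 = 88.2% → the organic mix
Silt: the synthetic mix 11/148 = 7.4%, the organic mix 23/143 = 16.1% → the organic mix
Sandy soil: the synthetic mix 39/88 = 44.3%, the organic mix 17/35 = 48.6% → the organic mix
Clay: the synthetic mix 39/61 = 63.9%, the organic mix 35/48 = 72.9% → the organic mix
Overall: the synthetic mix 102/313 = 32.6%, the organic mix 90/243 = 37.0% → the organic mix
The organic mix wins overall and in every soil group — no reversal.

Yes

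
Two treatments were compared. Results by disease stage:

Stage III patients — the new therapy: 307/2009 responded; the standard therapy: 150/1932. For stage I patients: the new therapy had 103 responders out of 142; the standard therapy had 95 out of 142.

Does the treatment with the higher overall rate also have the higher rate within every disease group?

Stage III: the new therapy 307/2009 = 15.3%, the standard therapy 150/1932 = 7.8% → the new therapy
Stage I: the new therapy 103/142 = 72.5%, the standard therapy 95/142 = 66.9% → the new therapy
Overall: the new therapy 410/2151 = 19.1%, the standard therapy 245/2074 = 11.8% → the new therapy
The new therapy wins overall and in every disease group — no reversal.

Yes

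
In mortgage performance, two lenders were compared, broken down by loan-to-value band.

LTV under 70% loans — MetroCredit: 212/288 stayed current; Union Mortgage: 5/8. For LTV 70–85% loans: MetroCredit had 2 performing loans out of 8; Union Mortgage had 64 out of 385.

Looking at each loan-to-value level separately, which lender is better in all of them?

LTV under 70%: MetroCredit 212/288 = 73.6%, Union Mortgage 5/8 = 62.5% → MetroCredit
LTV 70–85%: MetroCredit 2/8 = 25.0%, Union Mortgage 64/385 = 16.6% → MetroCredit
MetroCredit has the higher rate in both groups.

MetroCredit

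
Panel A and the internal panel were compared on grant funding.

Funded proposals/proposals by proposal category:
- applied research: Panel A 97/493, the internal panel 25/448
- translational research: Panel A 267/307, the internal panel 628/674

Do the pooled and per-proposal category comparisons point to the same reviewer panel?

Applied research: Panel A 97/493 = 19.7%, the internal panel 25/448 = 5.6% → Panel A
Translational research: Panel A 267/307 = 87.0%, the internal panel 628/674 = 93.2% → the internal panel
Overall: Panel A 364/800 = 45.5%, the internal panel 653/1122 = 58.2% → the internal panel
Neither sweeps: Panel A wins 1 of 2 groups, the internal panel wins 1. The internal panel wins overall but not every group — no Simpson reversal.

No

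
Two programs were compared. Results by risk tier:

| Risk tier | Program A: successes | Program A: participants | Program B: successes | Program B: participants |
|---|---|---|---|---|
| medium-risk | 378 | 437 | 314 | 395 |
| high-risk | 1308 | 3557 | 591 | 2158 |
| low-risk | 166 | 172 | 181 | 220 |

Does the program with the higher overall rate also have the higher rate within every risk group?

Medium-risk: Program A 378/437 = 86.5%, Program B 314/395 = 79.5% → Program A
High-risk: Program A 1308/3557 = 36.8%, Program B 591/2158 = 27.4% → Program A
Low-risk: Program A 166/172 = 96.5%, Program B 181/220 = 82.3% → Program A
Overall: Program A 1852/4166 = 44.5%, Program B 1086/2773 = 39.2% → Program A
Program A wins overall and in every risk group — no reversal.

Yes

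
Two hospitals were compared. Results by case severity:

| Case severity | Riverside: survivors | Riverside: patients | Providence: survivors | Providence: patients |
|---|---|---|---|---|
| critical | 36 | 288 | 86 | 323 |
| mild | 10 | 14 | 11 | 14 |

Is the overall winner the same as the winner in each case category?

Yes

Critical: Riverside 36/288 = 12.5%, Providence 86/323 = 26.6% → Providence
Mild: Riverside 10/14 = 71.4%, Providence 11/14 = 78.6% → Providence
Overall: Riverside 46/302 = 15.2%, Providence 97/337 = 28.8% → Providence
Providence wins overall and in every case group — no reversal.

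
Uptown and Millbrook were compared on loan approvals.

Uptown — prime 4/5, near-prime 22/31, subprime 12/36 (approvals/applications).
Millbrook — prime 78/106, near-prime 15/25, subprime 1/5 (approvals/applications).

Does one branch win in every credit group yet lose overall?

Prime: Uptown 4/5 = 80.0%, Millbrook 78/106 = 73.6% → Uptown
Near-prime: Uptown 22/31 = 71.0%, Millbrook 15/25 = 60.0% → Uptown
Subprime: Uptown 12/36 = 33.3%, Millbrook 1/5 = 20.0% → Uptown
Overall: Uptown 38/72 = 52.8%, Millbrook 94/136 = 69.1% → Millbrook
Uptown wins each credit group but Millbrook wins overall — the comparison reverses. Uptown's applications skew toward subprime, which has a lower base rate.

Yes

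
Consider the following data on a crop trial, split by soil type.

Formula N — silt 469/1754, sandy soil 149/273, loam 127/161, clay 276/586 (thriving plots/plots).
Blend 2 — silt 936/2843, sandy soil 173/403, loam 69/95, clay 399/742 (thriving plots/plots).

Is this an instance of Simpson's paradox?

No

Silt: Formula N 469/1754 = 26.7%, Blend 2 936/2843 = 32.9% → Blend 2
Sandy soil: Formula N 149/273 = 54.6%, Blend 2 173/403 = 42.9% → Formula N
Loam: Formula N 127/161 = 78.9%, Blend 2 69/95 = 72.6% → Formula N
Clay: Formula N 276/586 = 47.1%, Blend 2 399/742 = 53.8% → Blend 2
Overall: Formula N 1021/2774 = 36.8%, Blend 2 1577/4083 = 38.6% → Blend 2
Neither sweeps: Formula N wins 2 of 4 groups, Blend 2 wins 2. Blend 2 wins overall but not every group — no Simpson reversal.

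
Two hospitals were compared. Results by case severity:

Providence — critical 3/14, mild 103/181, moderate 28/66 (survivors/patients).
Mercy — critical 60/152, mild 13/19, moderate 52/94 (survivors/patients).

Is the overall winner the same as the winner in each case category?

Critical: Providence 3/14 = 21.4%, Mercy 60/152 = 39.5% → Mercy
Mild: Providence 103/181 = 56.9%, Mercy 13/19 = 68.4% → Mercy
Moderate: Providence 28/66 = 42.4%, Mercy 52/94 = 55.3% → Mercy
Overall: Providence 134/261 = 51.3%, Mercy 125/265 = 47.2% → Providence
Mercy wins each case group but Providence wins overall — the comparison reverses. Mercy's patients skew toward critical, which has a lower base rate.

No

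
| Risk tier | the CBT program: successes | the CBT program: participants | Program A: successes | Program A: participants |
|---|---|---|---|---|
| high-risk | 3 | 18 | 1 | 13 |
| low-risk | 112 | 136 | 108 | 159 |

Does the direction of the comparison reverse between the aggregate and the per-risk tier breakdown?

High-risk: the CBT program 3/18 = 16.7%, Program A 1/13 = 7.7% → the CBT program
Low-risk: the CBT program 112/136 = 82.4%, Program A 108/159 = 67.9% → the CBT program
Overall: the CBT program 115/154 = 74.7%, Program A 109/172 = 63.4% → the CBT program
The CBT program wins overall and in every risk group — no reversal.

No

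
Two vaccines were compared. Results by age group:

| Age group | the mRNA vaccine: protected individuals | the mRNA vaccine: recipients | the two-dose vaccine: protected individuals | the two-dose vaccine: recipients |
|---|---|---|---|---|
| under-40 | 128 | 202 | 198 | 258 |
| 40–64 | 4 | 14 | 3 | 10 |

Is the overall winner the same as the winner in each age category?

Under-40: the mRNA vaccine 128/202 = 63.4%, the two-dose vaccine 198/258 = 76.7% → the two-dose vaccine
40–64: the mRNA vaccine 4/14 = 28.6%, the two-dose vaccine 3/10 = 30.0% → the two-dose vaccine
Overall: the mRNA vaccine 132/216 = 61.1%, the two-dose vaccine 201/268 = 75.0% → the two-dose vaccine
The two-dose vaccine wins overall and in every age group — no reversal.

Yes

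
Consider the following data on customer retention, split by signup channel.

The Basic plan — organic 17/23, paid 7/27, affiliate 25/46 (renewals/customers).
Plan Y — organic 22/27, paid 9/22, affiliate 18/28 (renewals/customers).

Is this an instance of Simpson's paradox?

No

Organic: the Basic plan 17/23 = 73.9%, Plan Y 22/27 = 81.5% → Plan Y
Paid: the Basic plan 7/27 = 25.9%, Plan Y 9/22 = 40.9% → Plan Y
Affiliate: the Basic plan 25/46 = 54.3%, Plan Y 18/28 = 64.3% → Plan Y
Overall: the Basic plan 49/96 = 51.0%, Plan Y 49/77 = 63.6% → Plan Y
Plan Y wins overall and in every signup group — no reversal.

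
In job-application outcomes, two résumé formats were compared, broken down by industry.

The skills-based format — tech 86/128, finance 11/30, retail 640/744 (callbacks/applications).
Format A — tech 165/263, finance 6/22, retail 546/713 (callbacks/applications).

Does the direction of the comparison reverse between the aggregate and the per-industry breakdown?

Tech: the skills-based format 86/128 = 67.2%, Format A 165/263 = 62.7% → the skills-based format
Finance: the skills-based format 11/30 = 36.7%, Format A 6/22 = 27.3% → the skills-based format
Retail: the skills-based format 640/744 = 86.0%, Format A 546/713 = 76.6% → the skills-based format
Overall: the skills-based format 737/902 = 81.7%, Format A 717/998 = 71.8% → the skills-based format
The skills-based format wins overall and in every industry group — no reversal.

No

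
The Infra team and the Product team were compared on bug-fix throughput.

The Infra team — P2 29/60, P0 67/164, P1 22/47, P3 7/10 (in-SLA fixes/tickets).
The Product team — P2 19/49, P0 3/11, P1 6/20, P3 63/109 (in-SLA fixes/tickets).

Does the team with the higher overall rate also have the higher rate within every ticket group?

P2: the Infra team 29/60 = 48.3%, the Product team 19/49 = 38.8% → the Infra team
P0: the Infra team 67/164 = 40.9%, the Product team 3/11 = 27.3% → the Infra team
P1: the Infra team 22/47 = 46.8%, the Product team 6/20 = 30.0% → the Infra team
P3: the Infra team 7/10 = 70.0%, the Product team 63/109 = 57.8% → the Infra team
Overall: the Infra team 125/281 = 44.5%, the Product team 91/189 = 48.1% → the Product team
The Infra team wins each ticket group but the Product team wins overall — the comparison reverses. The Infra team's tickets skew toward P0, which has a lower base rate.

No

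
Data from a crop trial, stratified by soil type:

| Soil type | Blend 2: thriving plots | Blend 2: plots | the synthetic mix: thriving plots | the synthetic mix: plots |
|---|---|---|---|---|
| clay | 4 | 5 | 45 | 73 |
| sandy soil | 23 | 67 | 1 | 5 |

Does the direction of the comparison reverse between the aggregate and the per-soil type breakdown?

Yes

Clay: Blend 2 4/5 = 80.0%, the synthetic mix 45/73 = 61.6% → Blend 2
Sandy soil: Blend 2 23/67 = 34.3%, the synthetic mix 1/5 = 20.0% → Blend 2
Overall: Blend 2 27/72 = 37.5%, the synthetic mix 46/78 = 59.0% → the synthetic mix
Blend 2 wins each soil group but the synthetic mix wins overall — the comparison reverses. Blend 2's plots skew toward sandy soil, which has a lower base rate.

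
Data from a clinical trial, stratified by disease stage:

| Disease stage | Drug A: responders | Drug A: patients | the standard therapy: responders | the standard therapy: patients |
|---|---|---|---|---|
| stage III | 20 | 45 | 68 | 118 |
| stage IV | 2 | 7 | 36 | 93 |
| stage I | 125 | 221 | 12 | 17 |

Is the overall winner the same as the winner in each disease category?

Stage III: Drug A 20/45 = 44.4%, the standard therapy 68/118 = 57.6% → the standard therapy
Stage IV: Drug A 2/7 = 28.6%, the standard therapy 36/93 = 38.7% → the standard therapy
Stage I: Drug A 125/221 = 56.6%, the standard therapy 12/17 = 70.6% → the standard therapy
Overall: Drug A 147/273 = 53.8%, the standard therapy 116/228 = 50.9% → Drug A
The standard therapy wins each disease group but Drug A wins overall — the comparison reverses. The standard therapy's patients skew toward stage IV, which has a lower base rate.

No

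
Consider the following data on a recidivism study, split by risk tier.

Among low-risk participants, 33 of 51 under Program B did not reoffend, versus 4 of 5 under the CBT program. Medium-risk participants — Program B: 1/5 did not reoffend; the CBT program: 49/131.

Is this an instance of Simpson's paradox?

Yes

Low-risk: Program B 33/51 = 64.7%, the CBT program 4/5 = 80.0% → the CBT program
Medium-risk: Program B 1/5 = 20.0%, the CBT program 49/131 = 37.4% → the CBT program
Overall: Program B 34/56 = 60.7%, the CBT program 53/136 = 39.0% → Program B
The CBT program wins each risk group but Program B wins overall — the comparison reverses. The CBT program's participants skew toward medium-risk, which has a lower base rate.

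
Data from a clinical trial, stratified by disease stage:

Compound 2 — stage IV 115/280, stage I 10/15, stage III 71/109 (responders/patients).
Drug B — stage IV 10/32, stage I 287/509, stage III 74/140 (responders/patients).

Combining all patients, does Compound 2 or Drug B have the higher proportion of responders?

Stage IV: Compound 2 115/280 = 41.1%, Drug B 10/32 = 31.2% → Compound 2
Stage I: Compound 2 10/15 = 66.7%, Drug B 287/509 = 56.4% → Compound 2
Stage III: Compound 2 71/109 = 65.1%, Drug B 74/140 = 52.9% → Compound 2
Overall: Compound 2 196/404 = 48.5%, Drug B 371/681 = 54.5% → Drug B
(Compound 2 wins every disease group but Drug B wins overall — Compound 2's patients skew toward the low-rate stage IV group.)

Drug B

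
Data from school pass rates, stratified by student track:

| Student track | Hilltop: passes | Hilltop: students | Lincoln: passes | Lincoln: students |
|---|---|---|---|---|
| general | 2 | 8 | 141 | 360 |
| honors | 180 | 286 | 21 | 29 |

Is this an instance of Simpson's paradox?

Yes

General: Hilltop 2/8 = 25.0%, Lincoln 141/360 = 39.2% → Lincoln
Honors: Hilltop 180/286 = 62.9%, Lincoln 21/29 = 72.4% → Lincoln
Overall: Hilltop 182/294 = 61.9%, Lincoln 162/389 = 41.6% → Hilltop
Lincoln wins each student group but Hilltop wins overall — the comparison reverses. Lincoln's students skew toward general, which has a lower base rate.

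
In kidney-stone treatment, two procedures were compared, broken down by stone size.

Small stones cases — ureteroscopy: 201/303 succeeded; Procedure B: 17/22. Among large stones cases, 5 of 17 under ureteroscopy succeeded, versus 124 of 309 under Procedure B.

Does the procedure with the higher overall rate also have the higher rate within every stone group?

Small stones: ureteroscopy 201/303 = 66.3%, Procedure B 17/22 = 77.3% → Procedure B
Large stones: ureteroscopy 5/17 = 29.4%, Procedure B 124/309 = 40.1% → Procedure B
Overall: ureteroscopy 206/320 = 64.4%, Procedure B 141/331 = 42.6% → ureteroscopy
Procedure B wins each stone group but ureteroscopy wins overall — the comparison reverses. Procedure B's cases skew toward large stones, which has a lower base rate.

No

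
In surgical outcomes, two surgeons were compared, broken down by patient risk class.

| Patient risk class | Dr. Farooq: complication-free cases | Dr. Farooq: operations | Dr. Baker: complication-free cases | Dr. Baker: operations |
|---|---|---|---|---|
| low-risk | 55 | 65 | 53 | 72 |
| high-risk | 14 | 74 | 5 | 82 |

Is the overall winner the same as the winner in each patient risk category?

Low-risk: Dr. Farooq 55/65 = 84.6%, Dr. Baker 53/72 = 73.6% → Dr. Farooq
High-risk: Dr. Farooq 14/74 = 18.9%, Dr. Baker 5/82 = 6.1% → Dr. Farooq
Overall: Dr. Farooq 69/139 = 49.6%, Dr. Baker 58/154 = 37.7% → Dr. Farooq
Dr. Farooq wins overall and in every patient risk group — no reversal.

Yes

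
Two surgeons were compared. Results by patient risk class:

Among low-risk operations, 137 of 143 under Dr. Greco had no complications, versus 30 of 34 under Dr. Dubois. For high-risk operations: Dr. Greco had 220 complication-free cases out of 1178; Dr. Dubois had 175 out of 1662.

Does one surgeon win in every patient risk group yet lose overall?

No

Low-risk: Dr. Greco 137/143 = 95.8%, Dr. Dubois 30/34 = 88.2% → Dr. Greco
High-risk: Dr. Greco 220/1178 = 18.7%, Dr. Dubois 175/1662 = 10.5% → Dr. Greco
Overall: Dr. Greco 357/1321 = 27.0%, Dr. Dubois 205/1696 = 12.1% → Dr. Greco
Dr. Greco wins overall and in every patient risk group — no reversal.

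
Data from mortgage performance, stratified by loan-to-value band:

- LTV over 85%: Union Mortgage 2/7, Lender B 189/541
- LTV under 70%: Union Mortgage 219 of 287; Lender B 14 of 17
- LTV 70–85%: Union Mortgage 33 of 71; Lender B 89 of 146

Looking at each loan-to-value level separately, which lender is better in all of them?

LTV over 85%: Union Mortgage 2/7 = 28.6%, Lender B 189/541 = 34.9% → Lender B
LTV under 70%: Union Mortgage 219/287 = 76.3%, Lender B 14/17 = 82.4% → Lender B
LTV 70–85%: Union Mortgage 33/71 = 46.5%, Lender B 89/146 = 61.0% → Lender B
Lender B has the higher rate in all 3 groups.

Lender B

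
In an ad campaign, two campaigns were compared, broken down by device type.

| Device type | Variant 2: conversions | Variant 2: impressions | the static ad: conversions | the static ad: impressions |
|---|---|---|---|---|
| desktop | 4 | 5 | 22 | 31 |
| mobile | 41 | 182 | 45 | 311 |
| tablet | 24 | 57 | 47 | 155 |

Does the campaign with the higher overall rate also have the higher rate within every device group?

Yes

Desktop: Variant 2 4/5 = 80.0%, the static ad 22/31 = 71.0% → Variant 2
Mobile: Variant 2 41/182 = 22.5%, the static ad 45/311 = 14.5% → Variant 2
Tablet: Variant 2 24/57 = 42.1%, the static ad 47/155 = 30.3% → Variant 2
Overall: Variant 2 69/244 = 28.3%, the static ad 114/497 = 22.9% → Variant 2
Variant 2 wins overall and in every device group — no reversal.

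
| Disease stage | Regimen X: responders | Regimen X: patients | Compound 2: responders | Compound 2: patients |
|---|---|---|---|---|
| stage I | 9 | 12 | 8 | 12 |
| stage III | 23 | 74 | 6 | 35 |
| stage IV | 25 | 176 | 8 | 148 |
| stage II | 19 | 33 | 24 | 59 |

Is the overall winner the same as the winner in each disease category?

Stage I: Regimen X 9/12 = 75.0%, Compound 2 8/12 = 66.7% → Regimen X
Stage III: Regimen X 23/74 = 31.1%, Compound 2 6/35 = 17.1% → Regimen X
Stage IV: Regimen X 25/176 = 14.2%, Compound 2 8/148 = 5.4% → Regimen X
Stage II: Regimen X 19/33 = 57.6%, Compound 2 24/59 = 40.7% → Regimen X
Overall: Regimen X 76/295 = 25.8%, Compound 2 46/254 = 18.1% → Regimen X
Regimen X wins overall and in every disease group — no reversal.

Yes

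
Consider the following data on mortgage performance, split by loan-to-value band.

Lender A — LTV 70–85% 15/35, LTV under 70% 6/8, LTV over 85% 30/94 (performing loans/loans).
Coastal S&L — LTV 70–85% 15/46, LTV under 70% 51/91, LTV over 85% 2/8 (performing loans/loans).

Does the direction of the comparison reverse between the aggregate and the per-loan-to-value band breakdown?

LTV 70–85%: Lender A 15/35 = 42.9%, Coastal S&L 15/46 = 32.6% → Lender A
LTV under 70%: Lender A 6/8 = 75.0%, Coastal S&L 51/91 = 56.0% → Lender A
LTV over 85%: Lender A 30/94 = 31.9%, Coastal S&L 2/8 = 25.0% → Lender A
Overall: Lender A 51/137 = 37.2%, Coastal S&L 68/145 = 46.9% → Coastal S&L
Lender A wins each loan-to-value group but Coastal S&L wins overall — the comparison reverses. Lender A's loans skew toward LTV over 85%, which has a lower base rate.

Yes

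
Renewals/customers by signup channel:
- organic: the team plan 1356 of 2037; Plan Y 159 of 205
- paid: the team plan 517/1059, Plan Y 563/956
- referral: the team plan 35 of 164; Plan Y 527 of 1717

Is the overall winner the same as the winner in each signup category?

No

Organic: the team plan 1356/2037 = 66.6%, Plan Y 159/205 = 77.6% → Plan Y
Paid: the team plan 517/1059 = 48.8%, Plan Y 563/956 = 58.9% → Plan Y
Referral: the team plan 35/164 = 21.3%, Plan Y 527/1717 = 30.7% → Plan Y
Overall: the team plan 1908/3260 = 58.5%, Plan Y 1249/2878 = 43.4% → the team plan
Plan Y wins each signup group but the team plan wins overall — the comparison reverses. Plan Y's customers skew toward referral, which has a lower base rate.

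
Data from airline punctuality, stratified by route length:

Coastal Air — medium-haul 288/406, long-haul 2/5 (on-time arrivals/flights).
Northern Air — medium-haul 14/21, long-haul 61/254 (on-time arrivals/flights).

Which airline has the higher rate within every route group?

Coastal Air

Medium-haul: Coastal Air 288/406 = 70.9%, Northern Air 14/21 = 66.7% → Coastal Air
Long-haul: Coastal Air 2/5 = 40.0%, Northern Air 61/254 = 24.0% → Coastal Air
Coastal Air has the higher rate in both groups.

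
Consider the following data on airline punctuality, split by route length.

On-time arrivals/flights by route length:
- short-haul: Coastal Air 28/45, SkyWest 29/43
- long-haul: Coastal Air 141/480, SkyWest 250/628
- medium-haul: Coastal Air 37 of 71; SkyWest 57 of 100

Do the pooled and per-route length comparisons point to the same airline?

Yes

Short-haul: Coastal Air 28/45 = 62.2%, SkyWest 29/43 = 67.4% → SkyWest
Long-haul: Coastal Air 141/480 = 29.4%, SkyWest 250/628 = 39.8% → SkyWest
Medium-haul: Coastal Air 37/71 = 52.1%, SkyWest 57/100 = 57.0% → SkyWest
Overall: Coastal Air 206/596 = 34.6%, SkyWest 336/771 = 43.6% → SkyWest
SkyWest wins overall and in every route group — no reversal.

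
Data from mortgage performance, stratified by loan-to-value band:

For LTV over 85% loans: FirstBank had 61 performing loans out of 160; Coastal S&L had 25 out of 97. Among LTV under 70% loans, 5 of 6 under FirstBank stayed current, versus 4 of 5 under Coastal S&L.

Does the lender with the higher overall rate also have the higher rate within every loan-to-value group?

Yes

LTV over 85%: FirstBank 61/160 = 38.1%, Coastal S&L 25/97 = 25.8% → FirstBank
LTV under 70%: FirstBank 5/6 = 83.3%, Coastal S&L 4/5 = 80.0% → FirstBank
Overall: FirstBank 66/166 = 39.8%, Coastal S&L 29/102 = 28.4% → FirstBank
FirstBank wins overall and in every loan-to-value group — no reversal.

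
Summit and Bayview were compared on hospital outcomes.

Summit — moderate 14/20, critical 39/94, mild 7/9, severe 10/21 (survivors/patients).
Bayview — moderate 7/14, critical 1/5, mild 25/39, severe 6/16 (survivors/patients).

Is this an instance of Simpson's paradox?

Moderate: Summit 14/20 = 70.0%, Bayview 7/14 = 50.0% → Summit
Critical: Summit 39/94 = 41.5%, Bayview 1/5 = 20.0% → Summit
Mild: Summit 7/9 = 77.8%, Bayview 25/39 = 64.1% → Summit
Severe: Summit 10/21 = 47.6%, Bayview 6/16 = 37.5% → Summit
Overall: Summit 70/144 = 48.6%, Bayview 39/74 = 52.7% → Bayview
Summit wins each case group but Bayview wins overall — the comparison reverses. Summit's patients skew toward critical, which has a lower base rate.

Yes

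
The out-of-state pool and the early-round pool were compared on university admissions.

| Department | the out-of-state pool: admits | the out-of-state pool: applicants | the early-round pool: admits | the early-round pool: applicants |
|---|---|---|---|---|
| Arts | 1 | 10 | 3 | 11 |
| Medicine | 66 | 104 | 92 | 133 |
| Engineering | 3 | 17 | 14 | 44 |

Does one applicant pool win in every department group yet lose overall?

Arts: the out-of-state pool 1/10 = 10.0%, the early-round pool 3/11 = 27.3% → the early-round pool
Medicine: the out-of-state pool 66/104 = 63.5%, the early-round pool 92/133 = 69.2% → the early-round pool
Engineering: the out-of-state pool 3/17 = 17.6%, the early-round pool 14/44 = 31.8% → the early-round pool
Overall: the out-of-state pool 70/131 = 53.4%, the early-round pool 109/188 = 58.0% → the early-round pool
The early-round pool wins overall and in every department group — no reversal.

No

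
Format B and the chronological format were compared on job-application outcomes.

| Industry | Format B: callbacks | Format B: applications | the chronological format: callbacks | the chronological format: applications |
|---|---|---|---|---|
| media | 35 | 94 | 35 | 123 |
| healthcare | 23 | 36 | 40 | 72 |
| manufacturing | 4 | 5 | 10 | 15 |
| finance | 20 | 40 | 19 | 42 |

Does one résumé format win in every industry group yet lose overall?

No

Media: Format B 35/94 = 37.2%, the chronological format 35/123 = 28.5% → Format B
Healthcare: Format B 23/36 = 63.9%, the chronological format 40/72 = 55.6% → Format B
Manufacturing: Format B 4/5 = 80.0%, the chronological format 10/15 = 66.7% → Format B
Finance: Format B 20/40 = 50.0%, the chronological format 19/42 = 45.2% → Format B
Overall: Format B 82/175 = 46.9%, the chronological format 104/252 = 41.3% → Format B
Format B wins overall and in every industry group — no reversal.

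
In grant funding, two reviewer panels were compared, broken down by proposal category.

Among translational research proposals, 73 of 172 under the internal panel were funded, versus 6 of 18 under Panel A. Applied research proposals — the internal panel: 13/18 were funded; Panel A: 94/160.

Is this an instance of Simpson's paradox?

Yes

Translational research: the internal panel 73/172 = 42.4%, Panel A 6/18 = 33.3% → the internal panel
Applied research: the internal panel 13/18 = 72.2%, Panel A 94/160 = 58.8% → the internal panel
Overall: the internal panel 86/190 = 45.3%, Panel A 100/178 = 56.2% → Panel A
The internal panel wins each proposal group but Panel A wins overall — the comparison reverses. The internal panel's proposals skew toward translational research, which has a lower base rate.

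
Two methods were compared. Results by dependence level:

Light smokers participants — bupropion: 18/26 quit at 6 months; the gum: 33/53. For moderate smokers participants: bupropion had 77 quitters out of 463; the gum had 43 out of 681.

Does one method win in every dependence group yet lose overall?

Light smokers: bupropion 18/26 = 69.2%, the gum 33/53 = 62.3% → bupropion
Moderate smokers: bupropion 77/463 = 16.6%, the gum 43/681 = 6.3% → bupropion
Overall: bupropion 95/489 = 19.4%, the gum 76/734 = 10.4% → bupropion
Bupropion wins overall and in every dependence group — no reversal.

No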